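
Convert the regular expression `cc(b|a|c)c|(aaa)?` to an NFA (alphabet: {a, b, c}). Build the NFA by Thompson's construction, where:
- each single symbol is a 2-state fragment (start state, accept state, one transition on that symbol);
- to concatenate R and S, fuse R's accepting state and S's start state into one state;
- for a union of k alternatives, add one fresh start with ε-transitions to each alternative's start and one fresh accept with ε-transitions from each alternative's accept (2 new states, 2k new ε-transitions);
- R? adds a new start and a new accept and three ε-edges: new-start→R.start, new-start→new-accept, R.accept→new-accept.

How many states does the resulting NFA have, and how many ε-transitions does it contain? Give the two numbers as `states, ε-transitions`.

19, 13

Recursing over subexpressions:
Each of the 9 symbol leaves contributes 2 states and 0 ε-transitions.
  b|a|c = 8 states, 6 ε-transitions
  cc(b|a|c)c = 11 states, 6 ε-transitions
  aaa = 4 states, 0 ε-transitions
  (aaa)? = 6 states, 3 ε-transitions
  cc(b|a|c)c|(aaa)? = 19 states, 13 ε-transitions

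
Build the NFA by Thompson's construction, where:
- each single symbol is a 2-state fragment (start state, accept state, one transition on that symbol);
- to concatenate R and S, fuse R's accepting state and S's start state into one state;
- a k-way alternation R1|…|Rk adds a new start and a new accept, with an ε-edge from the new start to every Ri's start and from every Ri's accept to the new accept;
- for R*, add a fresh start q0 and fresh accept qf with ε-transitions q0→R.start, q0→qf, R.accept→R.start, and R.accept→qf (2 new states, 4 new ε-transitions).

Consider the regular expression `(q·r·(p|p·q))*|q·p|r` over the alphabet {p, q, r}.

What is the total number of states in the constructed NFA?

18

Per subexpression:
Each of the 8 symbol leaves contributes a 2-state fragment.
  p·q — 3 states
  p|p·q — 7 states
  q·r·(p|p·q) — 9 states
  (q·r·(p|p·q))* — 11 states
  q·p — 3 states
  (q·r·(p|p·q))*|q·p|r — 18 states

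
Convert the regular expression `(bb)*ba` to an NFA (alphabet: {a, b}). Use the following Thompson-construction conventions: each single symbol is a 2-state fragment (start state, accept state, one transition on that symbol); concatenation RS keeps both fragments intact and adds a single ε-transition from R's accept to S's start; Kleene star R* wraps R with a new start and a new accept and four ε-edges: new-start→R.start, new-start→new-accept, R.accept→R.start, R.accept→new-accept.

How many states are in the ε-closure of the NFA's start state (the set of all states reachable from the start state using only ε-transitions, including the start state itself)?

4

Compute the ε-closure size of each fragment's start state recursively; a symbol fragment's start has no outgoing ε-edge, so its closure is just itself (size 1).
  bb — same as the first factor's closure: C = 1
  (bb)* — new start has ε-edges to the inner start and to the new accept, so C = 2 + 1 = 3
  (bb)*ba — the left operand accepts ε, so the closure extends into the next operand (via the concat ε-link); C = 3 + 1 = 4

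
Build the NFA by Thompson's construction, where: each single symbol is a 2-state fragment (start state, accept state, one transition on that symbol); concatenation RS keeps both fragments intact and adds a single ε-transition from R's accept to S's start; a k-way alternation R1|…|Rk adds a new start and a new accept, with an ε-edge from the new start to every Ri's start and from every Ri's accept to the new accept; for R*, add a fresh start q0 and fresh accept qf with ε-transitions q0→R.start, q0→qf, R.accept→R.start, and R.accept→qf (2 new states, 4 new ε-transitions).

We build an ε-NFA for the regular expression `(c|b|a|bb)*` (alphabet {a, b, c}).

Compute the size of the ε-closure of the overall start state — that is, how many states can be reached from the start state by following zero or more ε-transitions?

7

Let C(F) = |ε-closure(F.start)| within fragment F, and note whether F accepts ε. Symbol fragments have C = 1 and do not accept ε. Then:
  bb — same as the first factor's closure: |closure| = 1
  c|b|a|bb — new start ε-reaches every alternative's start; none of them accept ε, so the new accept is not reached: |closure| = 1 + 1 + 1 + 1 + 1 = 5
  (c|b|a|bb)* — new start has ε-edges to the inner start and to the new accept, so |closure| = 2 + 5 = 7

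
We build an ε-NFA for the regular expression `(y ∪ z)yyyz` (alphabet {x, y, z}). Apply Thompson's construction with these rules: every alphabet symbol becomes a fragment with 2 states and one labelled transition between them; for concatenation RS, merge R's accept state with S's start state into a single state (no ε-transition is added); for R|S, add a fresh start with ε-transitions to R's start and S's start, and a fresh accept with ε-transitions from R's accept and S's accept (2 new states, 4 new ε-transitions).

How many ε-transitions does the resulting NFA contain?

Per subexpression:
Each of the 6 symbol leaves contributes 0 ε-transitions.
  y ∪ z — 4 ε-transitions
  (y ∪ z)yyyz — 4 ε-transitions

4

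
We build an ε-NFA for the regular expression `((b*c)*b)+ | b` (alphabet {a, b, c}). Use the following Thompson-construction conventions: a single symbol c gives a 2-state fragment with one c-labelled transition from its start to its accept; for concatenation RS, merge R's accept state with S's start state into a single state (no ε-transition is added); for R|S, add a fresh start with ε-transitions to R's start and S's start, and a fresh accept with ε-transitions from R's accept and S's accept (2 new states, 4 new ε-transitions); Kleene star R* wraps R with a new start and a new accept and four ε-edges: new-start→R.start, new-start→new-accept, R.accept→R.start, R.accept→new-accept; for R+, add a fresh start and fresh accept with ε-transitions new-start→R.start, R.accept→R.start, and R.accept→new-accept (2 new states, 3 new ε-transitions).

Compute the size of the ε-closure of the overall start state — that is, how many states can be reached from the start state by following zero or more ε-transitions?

8

Work bottom-up. For each fragment F, track |ε-closure(F.start)| and whether F's accept lies in that closure (i.e. whether F accepts ε). A single-symbol fragment has closure size 1 and does not accept ε.
  b* : the star's fresh start ε-reaches both the body's start and the fresh accept: |ε-closure| = 2 + 1 = 3
  b*c : |ε-closure| = 3 + (1−1) = 3 (closure spills across the concat boundary because the left factor accepts ε)
  (b*c)* : |ε-closure| = 1 (new start) + 3 (body) + 1 (new accept) = 5
  (b*c)*b : |ε-closure| = 5 + (1−1) = 5 (closure spills across the concat boundary because the left factor accepts ε)
  ((b*c)*b)+ : |ε-closure| = 1 + 5 = 6 (the body doesn't accept ε, so the new accept is not reached)
  ((b*c)*b)+ | b : new start ε-reaches every alternative's start; none of them accept ε, so the new accept is not reached: |ε-closure| = 1 + 6 + 1 = 8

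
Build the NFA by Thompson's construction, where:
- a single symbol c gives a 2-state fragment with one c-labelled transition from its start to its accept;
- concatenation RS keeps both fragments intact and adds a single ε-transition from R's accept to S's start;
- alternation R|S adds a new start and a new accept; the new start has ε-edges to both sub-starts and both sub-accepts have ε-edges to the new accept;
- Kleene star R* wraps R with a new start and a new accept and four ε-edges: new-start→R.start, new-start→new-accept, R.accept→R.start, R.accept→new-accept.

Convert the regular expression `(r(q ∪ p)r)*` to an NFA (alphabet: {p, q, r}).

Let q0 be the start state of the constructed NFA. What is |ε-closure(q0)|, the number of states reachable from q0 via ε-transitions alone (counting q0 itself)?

3

Let C(F) = |ε-closure(F.start)| within fragment F, and note whether F accepts ε. Symbol fragments have C = 1 and do not accept ε. Then:
  q ∪ p → new start ε-reaches every alternative's start; none of them accept ε, so the new accept is not reached: C = 1 + 1 + 1 = 3
  r(q ∪ p)r → C equals the left operand's closure size = 1 (its accept is not ε-reachable, so the closure stops there)
  (r(q ∪ p)r)* → the star's fresh start ε-reaches both the body's start and the fresh accept: C = 2 + 1 = 3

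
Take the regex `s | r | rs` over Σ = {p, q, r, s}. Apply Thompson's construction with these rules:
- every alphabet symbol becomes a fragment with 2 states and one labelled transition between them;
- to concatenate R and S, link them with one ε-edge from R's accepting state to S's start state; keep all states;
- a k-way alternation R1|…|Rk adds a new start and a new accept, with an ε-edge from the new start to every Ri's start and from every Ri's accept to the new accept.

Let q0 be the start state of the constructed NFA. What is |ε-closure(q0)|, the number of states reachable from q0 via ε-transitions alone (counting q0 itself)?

4

Let C(F) = |ε-closure(F.start)| within fragment F, and note whether F accepts ε. Symbol fragments have C = 1 and do not accept ε. Then:
  rs : same as the first factor's closure: |closure| = 1
  s | r | rs : |closure| = 1 + 1 + 1 + 1 = 4 (the new accept is not ε-reachable since no branch accepts ε)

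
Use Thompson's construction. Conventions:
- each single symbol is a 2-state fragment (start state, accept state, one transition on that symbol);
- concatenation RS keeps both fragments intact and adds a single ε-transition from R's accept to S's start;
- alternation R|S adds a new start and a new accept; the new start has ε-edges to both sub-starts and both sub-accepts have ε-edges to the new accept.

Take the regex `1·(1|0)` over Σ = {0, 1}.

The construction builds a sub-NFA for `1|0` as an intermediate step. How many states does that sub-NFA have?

6

Fragment for `1|0`:
Each of the 2 symbol leaves contributes a 2-state fragment.
  1|0 — 6 states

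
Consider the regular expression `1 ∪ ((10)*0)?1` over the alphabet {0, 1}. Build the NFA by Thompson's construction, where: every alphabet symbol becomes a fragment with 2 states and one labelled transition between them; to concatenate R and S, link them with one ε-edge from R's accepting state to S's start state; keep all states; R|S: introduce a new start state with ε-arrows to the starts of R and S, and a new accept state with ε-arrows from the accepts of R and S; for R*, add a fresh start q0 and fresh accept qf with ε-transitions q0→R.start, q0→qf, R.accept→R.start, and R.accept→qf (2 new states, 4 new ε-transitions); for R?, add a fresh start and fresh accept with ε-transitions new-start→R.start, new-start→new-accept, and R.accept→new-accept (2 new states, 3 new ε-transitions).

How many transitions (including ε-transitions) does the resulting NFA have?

By structural recursion:
Each of the 5 symbol leaves contributes 1 transition (1 symbol, 0 ε).
  10 — 3 transitions (2 symbol, 1 ε)
  (10)* — 7 transitions (2 symbol, 5 ε)
  (10)*0 — 9 transitions (3 symbol, 6 ε)
  ((10)*0)? — 12 transitions (3 symbol, 9 ε)
  ((10)*0)?1 — 14 transitions (4 symbol, 10 ε)
  1 ∪ ((10)*0)?1 — 19 transitions (5 symbol, 14 ε)

19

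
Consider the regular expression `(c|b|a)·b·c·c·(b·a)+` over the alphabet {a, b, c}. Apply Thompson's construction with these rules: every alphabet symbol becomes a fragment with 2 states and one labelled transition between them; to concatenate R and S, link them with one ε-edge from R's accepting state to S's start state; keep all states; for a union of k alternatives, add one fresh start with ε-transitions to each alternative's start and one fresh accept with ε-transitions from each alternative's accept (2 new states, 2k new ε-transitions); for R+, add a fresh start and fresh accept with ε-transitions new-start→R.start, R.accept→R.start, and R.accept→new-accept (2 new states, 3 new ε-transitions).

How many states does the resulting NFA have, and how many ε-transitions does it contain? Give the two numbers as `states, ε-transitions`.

20, 14

Per subexpression:
Each of the 8 symbol leaves contributes 2 states and 0 ε-transitions.
  c|b|a — 8 states, 6 ε-transitions
  b·a — 4 states, 1 ε-transition
  (b·a)+ — 6 states, 4 ε-transitions
  (c|b|a)·b·c·c·(b·a)+ — 20 states, 14 ε-transitions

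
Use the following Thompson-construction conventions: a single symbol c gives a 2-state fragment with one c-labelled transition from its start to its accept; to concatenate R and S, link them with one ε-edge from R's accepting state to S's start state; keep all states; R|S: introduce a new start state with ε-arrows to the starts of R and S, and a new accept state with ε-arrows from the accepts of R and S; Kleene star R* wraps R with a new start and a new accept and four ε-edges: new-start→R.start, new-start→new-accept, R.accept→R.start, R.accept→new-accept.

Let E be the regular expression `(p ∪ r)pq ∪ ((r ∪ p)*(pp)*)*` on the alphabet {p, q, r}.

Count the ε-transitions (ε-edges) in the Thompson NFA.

28

Building bottom-up:
Each of the 8 symbol leaves contributes 0 ε-transitions.
  p ∪ r = 4 ε-transitions
  (p ∪ r)pq = 6 ε-transitions
  r ∪ p = 4 ε-transitions
  (r ∪ p)* = 8 ε-transitions
  pp = 1 ε-transition
  (pp)* = 5 ε-transitions
  (r ∪ p)*(pp)* = 14 ε-transitions
  ((r ∪ p)*(pp)*)* = 18 ε-transitions
  (p ∪ r)pq ∪ ((r ∪ p)*(pp)*)* = 28 ε-transitions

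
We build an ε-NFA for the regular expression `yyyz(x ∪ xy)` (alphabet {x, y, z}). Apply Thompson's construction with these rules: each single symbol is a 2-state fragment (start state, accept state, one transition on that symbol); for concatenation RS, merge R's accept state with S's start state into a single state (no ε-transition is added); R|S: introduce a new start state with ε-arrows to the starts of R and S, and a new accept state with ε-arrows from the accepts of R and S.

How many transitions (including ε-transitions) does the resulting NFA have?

11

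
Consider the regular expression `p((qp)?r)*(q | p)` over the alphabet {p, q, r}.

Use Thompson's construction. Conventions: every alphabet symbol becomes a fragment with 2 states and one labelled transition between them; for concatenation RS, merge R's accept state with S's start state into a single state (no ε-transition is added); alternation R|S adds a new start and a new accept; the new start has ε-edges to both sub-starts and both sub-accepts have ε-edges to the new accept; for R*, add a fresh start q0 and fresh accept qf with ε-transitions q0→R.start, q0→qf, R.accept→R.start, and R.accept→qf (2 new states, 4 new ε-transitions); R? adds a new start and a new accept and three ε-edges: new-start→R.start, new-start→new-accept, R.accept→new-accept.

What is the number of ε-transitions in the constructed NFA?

11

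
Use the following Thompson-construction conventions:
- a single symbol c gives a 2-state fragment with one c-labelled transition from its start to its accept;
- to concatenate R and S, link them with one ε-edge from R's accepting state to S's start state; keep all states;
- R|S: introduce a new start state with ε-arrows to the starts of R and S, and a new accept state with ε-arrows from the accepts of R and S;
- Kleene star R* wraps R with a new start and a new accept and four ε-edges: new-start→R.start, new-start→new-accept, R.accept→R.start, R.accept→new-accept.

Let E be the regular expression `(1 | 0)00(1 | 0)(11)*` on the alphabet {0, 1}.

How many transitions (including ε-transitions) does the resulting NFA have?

Recursing over subexpressions:
Each of the 8 symbol leaves contributes 1 transition (1 symbol, 0 ε).
  1 | 0 — 6 transitions (2 symbol, 4 ε)
  1 | 0 — 6 transitions (2 symbol, 4 ε)
  11 — 3 transitions (2 symbol, 1 ε)
  (11)* — 7 transitions (2 symbol, 5 ε)
  (1 | 0)00(1 | 0)(11)* — 25 transitions (8 symbol, 17 ε)

25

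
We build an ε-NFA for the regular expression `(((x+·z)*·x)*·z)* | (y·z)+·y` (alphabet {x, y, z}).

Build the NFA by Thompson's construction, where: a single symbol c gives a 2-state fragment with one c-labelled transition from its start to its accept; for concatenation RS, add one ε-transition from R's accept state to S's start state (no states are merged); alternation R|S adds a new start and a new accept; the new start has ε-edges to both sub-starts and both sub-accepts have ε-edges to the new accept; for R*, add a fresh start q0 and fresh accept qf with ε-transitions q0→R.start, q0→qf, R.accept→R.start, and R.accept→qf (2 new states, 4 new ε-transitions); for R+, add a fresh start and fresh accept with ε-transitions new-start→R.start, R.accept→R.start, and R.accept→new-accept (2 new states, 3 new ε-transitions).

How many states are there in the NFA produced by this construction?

26

Building bottom-up:
Each of the 7 symbol leaves contributes a 2-state fragment.
  x+ — 4 states
  x+·z — 6 states
  (x+·z)* — 8 states
  (x+·z)*·x — 10 states
  ((x+·z)*·x)* — 12 states
  ((x+·z)*·x)*·z — 14 states
  (((x+·z)*·x)*·z)* — 16 states
  y·z — 4 states
  (y·z)+ — 6 states
  (y·z)+·y — 8 states
  (((x+·z)*·x)*·z)* | (y·z)+·y — 26 states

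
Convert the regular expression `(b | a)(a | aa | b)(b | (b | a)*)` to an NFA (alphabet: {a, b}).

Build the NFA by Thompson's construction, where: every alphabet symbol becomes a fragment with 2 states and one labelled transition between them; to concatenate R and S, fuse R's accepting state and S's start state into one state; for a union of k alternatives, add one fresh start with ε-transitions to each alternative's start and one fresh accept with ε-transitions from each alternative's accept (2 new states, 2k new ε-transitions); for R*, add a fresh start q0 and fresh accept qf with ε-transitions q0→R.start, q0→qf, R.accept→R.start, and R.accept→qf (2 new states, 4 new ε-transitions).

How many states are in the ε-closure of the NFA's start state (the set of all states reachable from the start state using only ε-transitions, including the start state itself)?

3

Compute the ε-closure size of each fragment's start state recursively; a symbol fragment's start has no outgoing ε-edge, so its closure is just itself (size 1).
  b | a → new start ε-reaches every alternative's start; none of them accept ε, so the new accept is not reached: |ε-closure| = 1 + 1 + 1 = 3
  aa → same as the first factor's closure: |ε-closure| = 1
  a | aa | b → new start ε-reaches every alternative's start; none of them accept ε, so the new accept is not reached: |ε-closure| = 1 + 1 + 1 + 1 = 4
  b | a → new start ε-reaches every alternative's start; none of them accept ε, so the new accept is not reached: |ε-closure| = 1 + 1 + 1 = 3
  (b | a)* → the star's fresh start ε-reaches both the body's start and the fresh accept: |ε-closure| = 2 + 3 = 5
  b | (b | a)* → new start ε-reaches every alternative's start; at least one alternative accepts ε, so the union's new accept is reached too: |ε-closure| = 1 + 1 + 5 + 1 = 8
  (b | a)(a | aa | b)(b | (b | a)*) → same as the first factor's closure: |ε-closure| = 3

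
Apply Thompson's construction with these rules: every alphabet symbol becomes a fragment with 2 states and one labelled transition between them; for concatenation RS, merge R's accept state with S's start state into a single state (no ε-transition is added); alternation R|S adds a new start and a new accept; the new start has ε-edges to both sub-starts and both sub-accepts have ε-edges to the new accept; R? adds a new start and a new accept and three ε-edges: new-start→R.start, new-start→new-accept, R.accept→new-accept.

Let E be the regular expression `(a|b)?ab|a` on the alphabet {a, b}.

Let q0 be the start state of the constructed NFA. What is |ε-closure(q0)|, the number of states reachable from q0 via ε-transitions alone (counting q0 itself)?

Compute the ε-closure size of each fragment's start state recursively; a symbol fragment's start has no outgoing ε-edge, so its closure is just itself (size 1).
  a|b : new start ε-reaches every alternative's start; none of them accept ε, so the new accept is not reached: |ε-closure| = 1 + 1 + 1 = 3
  (a|b)? : new start has ε-edges to the inner start and to the new accept, so |ε-closure| = 2 + 3 = 5
  (a|b)?ab : |ε-closure| = 5 + (1−1) = 5 (closure spills across the concat boundary because the left factor accepts ε)
  (a|b)?ab|a : new start ε-reaches every alternative's start; none of them accept ε, so the new accept is not reached: |ε-closure| = 1 + 5 + 1 = 7

7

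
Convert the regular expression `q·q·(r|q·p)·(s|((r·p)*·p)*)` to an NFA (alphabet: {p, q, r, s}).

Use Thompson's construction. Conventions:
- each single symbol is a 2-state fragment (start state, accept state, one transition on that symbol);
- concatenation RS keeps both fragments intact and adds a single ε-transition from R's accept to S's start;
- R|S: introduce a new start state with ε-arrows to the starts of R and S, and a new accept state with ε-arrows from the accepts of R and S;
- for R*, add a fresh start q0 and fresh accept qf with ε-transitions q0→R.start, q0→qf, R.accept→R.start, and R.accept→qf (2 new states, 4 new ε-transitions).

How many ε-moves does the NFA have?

Per subexpression:
Each of the 9 symbol leaves contributes 0 ε-transitions.
  q·p → 1 ε-transition
  r|q·p → 5 ε-transitions
  r·p → 1 ε-transition
  (r·p)* → 5 ε-transitions
  (r·p)*·p → 6 ε-transitions
  ((r·p)*·p)* → 10 ε-transitions
  s|((r·p)*·p)* → 14 ε-transitions
  q·q·(r|q·p)·(s|((r·p)*·p)*) → 22 ε-transitions

22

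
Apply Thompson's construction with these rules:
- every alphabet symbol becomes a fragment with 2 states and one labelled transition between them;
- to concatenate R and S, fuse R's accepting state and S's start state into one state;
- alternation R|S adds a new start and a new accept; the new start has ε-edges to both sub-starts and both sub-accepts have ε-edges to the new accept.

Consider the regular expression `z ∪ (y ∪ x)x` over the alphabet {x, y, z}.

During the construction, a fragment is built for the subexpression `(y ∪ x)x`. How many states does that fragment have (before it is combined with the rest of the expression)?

7

Fragment for `(y ∪ x)x`:
Each of the 3 symbol leaves contributes a 2-state fragment.
  y ∪ x — 6 states
  (y ∪ x)x — 7 states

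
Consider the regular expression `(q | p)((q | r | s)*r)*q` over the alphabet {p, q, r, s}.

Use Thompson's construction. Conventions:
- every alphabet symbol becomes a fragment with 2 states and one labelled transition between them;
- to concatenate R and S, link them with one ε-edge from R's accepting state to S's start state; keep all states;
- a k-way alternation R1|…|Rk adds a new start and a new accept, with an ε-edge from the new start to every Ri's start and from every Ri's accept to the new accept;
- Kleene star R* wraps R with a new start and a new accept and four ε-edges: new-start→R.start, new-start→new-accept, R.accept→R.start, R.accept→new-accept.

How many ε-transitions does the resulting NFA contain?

By structural recursion:
Each of the 7 symbol leaves contributes 0 ε-transitions.
  q | p → 4 ε-transitions
  q | r | s → 6 ε-transitions
  (q | r | s)* → 10 ε-transitions
  (q | r | s)*r → 11 ε-transitions
  ((q | r | s)*r)* → 15 ε-transitions
  (q | p)((q | r | s)*r)*q → 21 ε-transitions

21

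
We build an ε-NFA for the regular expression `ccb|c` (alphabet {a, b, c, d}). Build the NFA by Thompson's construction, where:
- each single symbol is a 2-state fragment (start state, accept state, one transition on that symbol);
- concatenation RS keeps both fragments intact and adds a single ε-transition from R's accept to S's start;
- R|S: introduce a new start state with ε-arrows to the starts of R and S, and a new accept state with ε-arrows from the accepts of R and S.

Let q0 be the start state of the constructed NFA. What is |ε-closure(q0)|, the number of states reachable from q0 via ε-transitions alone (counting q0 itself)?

Let C(F) = |ε-closure(F.start)| within fragment F, and note whether F accepts ε. Symbol fragments have C = 1 and do not accept ε. Then:
  ccb : same as the first factor's closure: C = 1
  ccb|c : C = 1 + 1 + 1 = 3 (the new accept is not ε-reachable since no branch accepts ε)

3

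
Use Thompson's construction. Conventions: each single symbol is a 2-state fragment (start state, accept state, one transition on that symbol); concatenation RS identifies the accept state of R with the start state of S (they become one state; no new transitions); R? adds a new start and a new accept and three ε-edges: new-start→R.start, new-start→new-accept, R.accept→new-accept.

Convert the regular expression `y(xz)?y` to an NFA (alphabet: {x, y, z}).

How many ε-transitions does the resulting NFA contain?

3

Bottom-up over the parse tree:
Each of the 4 symbol leaves contributes 0 ε-transitions.
  xz → 0 ε-transitions
  (xz)? → 3 ε-transitions
  y(xz)?y → 3 ε-transitions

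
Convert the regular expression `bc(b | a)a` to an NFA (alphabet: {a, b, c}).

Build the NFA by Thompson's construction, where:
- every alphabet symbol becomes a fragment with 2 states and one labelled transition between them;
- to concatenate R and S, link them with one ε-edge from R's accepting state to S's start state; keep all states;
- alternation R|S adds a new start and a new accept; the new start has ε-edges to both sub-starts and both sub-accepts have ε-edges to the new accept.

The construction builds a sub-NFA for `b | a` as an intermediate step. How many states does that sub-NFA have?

Fragment for `b | a`:
Each of the 2 symbol leaves contributes a 2-state fragment.
  b | a → 6 states

6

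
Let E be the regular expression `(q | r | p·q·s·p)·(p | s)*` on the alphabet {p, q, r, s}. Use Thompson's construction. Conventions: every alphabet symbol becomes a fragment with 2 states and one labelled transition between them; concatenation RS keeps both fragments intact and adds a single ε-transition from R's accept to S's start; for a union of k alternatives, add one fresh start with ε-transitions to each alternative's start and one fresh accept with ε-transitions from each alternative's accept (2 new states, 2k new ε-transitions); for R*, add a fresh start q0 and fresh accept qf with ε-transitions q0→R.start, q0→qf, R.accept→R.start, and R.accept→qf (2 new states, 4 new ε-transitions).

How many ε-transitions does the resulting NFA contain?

18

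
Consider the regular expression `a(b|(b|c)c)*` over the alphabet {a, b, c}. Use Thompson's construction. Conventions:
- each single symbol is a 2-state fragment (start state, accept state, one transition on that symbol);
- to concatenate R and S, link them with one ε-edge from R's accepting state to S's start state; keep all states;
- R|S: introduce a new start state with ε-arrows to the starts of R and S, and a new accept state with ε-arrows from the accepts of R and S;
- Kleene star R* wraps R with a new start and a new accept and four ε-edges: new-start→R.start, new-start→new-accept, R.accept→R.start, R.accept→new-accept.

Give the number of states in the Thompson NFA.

By structural recursion:
Each of the 5 symbol leaves contributes a 2-state fragment.
  b|c — 6 states
  (b|c)c — 8 states
  b|(b|c)c — 12 states
  (b|(b|c)c)* — 14 states
  a(b|(b|c)c)* — 16 states

16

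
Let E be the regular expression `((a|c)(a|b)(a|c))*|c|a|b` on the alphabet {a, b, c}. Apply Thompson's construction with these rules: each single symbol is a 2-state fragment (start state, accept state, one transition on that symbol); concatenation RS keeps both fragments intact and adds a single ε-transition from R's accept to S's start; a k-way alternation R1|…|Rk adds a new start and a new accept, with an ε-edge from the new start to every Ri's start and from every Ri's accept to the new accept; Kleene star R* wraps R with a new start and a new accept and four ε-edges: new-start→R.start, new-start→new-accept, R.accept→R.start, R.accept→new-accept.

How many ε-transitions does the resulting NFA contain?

Per subexpression:
Each of the 9 symbol leaves contributes 0 ε-transitions.
  a|c → 4 ε-transitions
  a|b → 4 ε-transitions
  a|c → 4 ε-transitions
  (a|c)(a|b)(a|c) → 14 ε-transitions
  ((a|c)(a|b)(a|c))* → 18 ε-transitions
  ((a|c)(a|b)(a|c))*|c|a|b → 26 ε-transitions

26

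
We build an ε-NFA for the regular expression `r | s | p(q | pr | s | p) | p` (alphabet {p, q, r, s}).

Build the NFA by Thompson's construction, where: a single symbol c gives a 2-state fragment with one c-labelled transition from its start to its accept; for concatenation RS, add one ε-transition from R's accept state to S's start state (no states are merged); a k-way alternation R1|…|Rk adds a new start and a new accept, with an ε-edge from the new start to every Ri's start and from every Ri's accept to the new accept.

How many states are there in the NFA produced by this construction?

Per subexpression:
Each of the 9 symbol leaves contributes a 2-state fragment.
  pr → 4 states
  q | pr | s | p → 12 states
  p(q | pr | s | p) → 14 states
  r | s | p(q | pr | s | p) | p → 22 states

22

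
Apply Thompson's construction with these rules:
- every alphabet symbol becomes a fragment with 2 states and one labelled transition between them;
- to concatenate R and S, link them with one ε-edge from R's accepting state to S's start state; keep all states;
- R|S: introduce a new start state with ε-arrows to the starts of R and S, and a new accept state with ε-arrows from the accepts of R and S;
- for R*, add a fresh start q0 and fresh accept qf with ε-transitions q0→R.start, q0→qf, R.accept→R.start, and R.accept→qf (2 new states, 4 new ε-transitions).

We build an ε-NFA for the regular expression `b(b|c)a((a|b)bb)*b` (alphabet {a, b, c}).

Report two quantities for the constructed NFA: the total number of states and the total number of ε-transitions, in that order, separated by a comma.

Building bottom-up:
Each of the 9 symbol leaves contributes 2 states and 0 ε-transitions.
  b|c → 6 states, 4 ε-transitions
  a|b → 6 states, 4 ε-transitions
  (a|b)bb → 10 states, 6 ε-transitions
  ((a|b)bb)* → 12 states, 10 ε-transitions
  b(b|c)a((a|b)bb)*b → 24 states, 18 ε-transitions

24, 18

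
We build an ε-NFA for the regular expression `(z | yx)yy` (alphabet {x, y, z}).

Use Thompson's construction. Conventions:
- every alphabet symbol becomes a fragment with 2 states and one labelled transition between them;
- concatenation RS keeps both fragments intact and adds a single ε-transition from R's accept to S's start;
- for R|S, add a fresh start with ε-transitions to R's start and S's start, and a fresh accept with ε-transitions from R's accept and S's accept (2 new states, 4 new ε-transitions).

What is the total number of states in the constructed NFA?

Building bottom-up:
Each of the 5 symbol leaves contributes a 2-state fragment.
  yx : 4 states
  z | yx : 8 states
  (z | yx)yy : 12 states

12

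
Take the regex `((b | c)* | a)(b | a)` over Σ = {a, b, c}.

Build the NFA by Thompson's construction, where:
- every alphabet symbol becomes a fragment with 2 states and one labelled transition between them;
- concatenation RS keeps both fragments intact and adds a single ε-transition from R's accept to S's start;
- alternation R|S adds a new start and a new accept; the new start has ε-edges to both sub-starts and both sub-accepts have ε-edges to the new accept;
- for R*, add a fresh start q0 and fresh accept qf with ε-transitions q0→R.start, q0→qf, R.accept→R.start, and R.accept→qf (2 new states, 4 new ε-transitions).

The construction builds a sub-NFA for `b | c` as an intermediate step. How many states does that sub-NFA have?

Fragment for `b | c`:
Each of the 2 symbol leaves contributes a 2-state fragment.
  b | c → 6 states

6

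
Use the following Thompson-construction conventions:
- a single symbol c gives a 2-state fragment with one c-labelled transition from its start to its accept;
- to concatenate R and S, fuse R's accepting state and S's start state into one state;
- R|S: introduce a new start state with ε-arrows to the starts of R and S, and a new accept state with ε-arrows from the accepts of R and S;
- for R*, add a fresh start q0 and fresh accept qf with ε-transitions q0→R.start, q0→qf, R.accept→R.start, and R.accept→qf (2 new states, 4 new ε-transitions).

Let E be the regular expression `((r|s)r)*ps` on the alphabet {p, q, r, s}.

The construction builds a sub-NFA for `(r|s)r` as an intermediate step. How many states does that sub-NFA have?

7

Fragment for `(r|s)r`:
Each of the 3 symbol leaves contributes a 2-state fragment.
  r|s : 6 states
  (r|s)r : 7 states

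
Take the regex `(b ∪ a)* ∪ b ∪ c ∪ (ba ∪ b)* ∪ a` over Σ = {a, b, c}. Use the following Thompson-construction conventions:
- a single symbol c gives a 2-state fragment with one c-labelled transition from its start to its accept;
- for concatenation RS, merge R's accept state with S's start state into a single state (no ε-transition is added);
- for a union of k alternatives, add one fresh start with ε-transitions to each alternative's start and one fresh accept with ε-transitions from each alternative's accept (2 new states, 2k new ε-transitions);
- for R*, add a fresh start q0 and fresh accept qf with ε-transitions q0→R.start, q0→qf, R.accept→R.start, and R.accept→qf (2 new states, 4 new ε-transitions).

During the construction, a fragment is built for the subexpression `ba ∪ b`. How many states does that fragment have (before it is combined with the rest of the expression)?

7

Fragment for `ba ∪ b`:
Each of the 3 symbol leaves contributes a 2-state fragment.
  ba → 3 states
  ba ∪ b → 7 states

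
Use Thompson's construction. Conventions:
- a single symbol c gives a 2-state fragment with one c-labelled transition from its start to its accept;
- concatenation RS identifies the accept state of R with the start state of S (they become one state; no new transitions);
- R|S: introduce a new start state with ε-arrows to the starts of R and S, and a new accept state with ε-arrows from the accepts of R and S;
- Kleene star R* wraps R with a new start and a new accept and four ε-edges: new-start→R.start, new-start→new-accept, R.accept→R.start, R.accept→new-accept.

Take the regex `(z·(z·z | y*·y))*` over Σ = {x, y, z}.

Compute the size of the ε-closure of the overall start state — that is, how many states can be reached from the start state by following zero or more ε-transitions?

Let C(F) = |ε-closure(F.start)| within fragment F, and note whether F accepts ε. Symbol fragments have C = 1 and do not accept ε. Then:
  z·z — same as the first factor's closure: C = 1
  y* — new start has ε-edges to the inner start and to the new accept, so C = 2 + 1 = 3
  y*·y — the left operand accepts ε, so the closure extends into the next operand (the shared merged state is already counted); C = 3 + (1−1) = 3
  z·z | y*·y — C = 1 + 1 + 3 = 5 (the new accept is not ε-reachable since no branch accepts ε)
  z·(z·z | y*·y) — C equals the left operand's closure size = 1 (its accept is not ε-reachable, so the closure stops there)
  (z·(z·z | y*·y))* — new start has ε-edges to the inner start and to the new accept, so C = 2 + 1 = 3

3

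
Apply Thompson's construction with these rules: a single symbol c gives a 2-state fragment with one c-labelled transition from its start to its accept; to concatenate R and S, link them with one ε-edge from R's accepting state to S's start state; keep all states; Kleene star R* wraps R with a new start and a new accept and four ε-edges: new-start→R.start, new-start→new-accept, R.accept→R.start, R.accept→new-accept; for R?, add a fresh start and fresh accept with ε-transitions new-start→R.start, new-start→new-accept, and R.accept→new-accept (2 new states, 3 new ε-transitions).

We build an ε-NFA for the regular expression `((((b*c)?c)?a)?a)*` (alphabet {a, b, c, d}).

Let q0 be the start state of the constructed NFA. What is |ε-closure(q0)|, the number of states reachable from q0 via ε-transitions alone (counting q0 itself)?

15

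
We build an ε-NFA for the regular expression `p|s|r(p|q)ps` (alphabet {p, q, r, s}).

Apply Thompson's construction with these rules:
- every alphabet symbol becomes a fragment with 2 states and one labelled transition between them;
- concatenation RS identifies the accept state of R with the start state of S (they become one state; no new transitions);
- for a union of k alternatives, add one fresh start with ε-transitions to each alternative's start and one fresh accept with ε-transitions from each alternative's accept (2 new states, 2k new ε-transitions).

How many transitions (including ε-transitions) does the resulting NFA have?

17

Recursing over subexpressions:
Each of the 7 symbol leaves contributes 1 transition (1 symbol, 0 ε).
  p|q : 6 transitions (2 symbol, 4 ε)
  r(p|q)ps : 9 transitions (5 symbol, 4 ε)
  p|s|r(p|q)ps : 17 transitions (7 symbol, 10 ε)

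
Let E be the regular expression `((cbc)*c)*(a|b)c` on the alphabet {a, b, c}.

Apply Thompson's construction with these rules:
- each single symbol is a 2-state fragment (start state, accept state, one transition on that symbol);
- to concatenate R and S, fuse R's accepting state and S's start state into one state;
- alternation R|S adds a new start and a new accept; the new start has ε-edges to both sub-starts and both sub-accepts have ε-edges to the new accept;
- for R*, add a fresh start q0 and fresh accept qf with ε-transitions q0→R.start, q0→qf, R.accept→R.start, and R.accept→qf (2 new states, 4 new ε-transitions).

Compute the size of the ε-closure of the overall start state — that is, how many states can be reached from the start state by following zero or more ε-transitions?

Work bottom-up. For each fragment F, track |ε-closure(F.start)| and whether F's accept lies in that closure (i.e. whether F accepts ε). A single-symbol fragment has closure size 1 and does not accept ε.
  cbc → same as the first factor's closure: |closure| = 1
  (cbc)* → |closure| = 1 (new start) + 1 (body) + 1 (new accept) = 3
  (cbc)*c → the left operand accepts ε, so the closure extends into the next operand (the shared merged state is already counted); |closure| = 3 + (1−1) = 3
  ((cbc)*c)* → |closure| = 1 (new start) + 3 (body) + 1 (new accept) = 5
  a|b → |closure| = 1 + 1 + 1 = 3 (the new accept is not ε-reachable since no branch accepts ε)
  ((cbc)*c)*(a|b)c → the left operand accepts ε, so the closure extends into the next operand (the shared merged state is already counted); |closure| = 5 + (3−1) = 7

7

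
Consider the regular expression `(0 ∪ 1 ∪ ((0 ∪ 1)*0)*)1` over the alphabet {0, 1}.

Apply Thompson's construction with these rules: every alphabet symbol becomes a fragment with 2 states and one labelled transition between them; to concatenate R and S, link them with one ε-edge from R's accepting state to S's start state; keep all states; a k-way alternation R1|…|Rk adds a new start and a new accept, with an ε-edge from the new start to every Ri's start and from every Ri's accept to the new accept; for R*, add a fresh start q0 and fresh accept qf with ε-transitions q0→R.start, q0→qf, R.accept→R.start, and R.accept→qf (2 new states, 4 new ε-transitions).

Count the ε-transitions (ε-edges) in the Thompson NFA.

Bottom-up over the parse tree:
Each of the 6 symbol leaves contributes 0 ε-transitions.
  0 ∪ 1 : 4 ε-transitions
  (0 ∪ 1)* : 8 ε-transitions
  (0 ∪ 1)*0 : 9 ε-transitions
  ((0 ∪ 1)*0)* : 13 ε-transitions
  0 ∪ 1 ∪ ((0 ∪ 1)*0)* : 19 ε-transitions
  (0 ∪ 1 ∪ ((0 ∪ 1)*0)*)1 : 20 ε-transitions

20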